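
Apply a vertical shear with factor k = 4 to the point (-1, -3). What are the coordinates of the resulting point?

Shear matrix for vertical shear with factor k = 4:
[[1, 0], [4, 1]]
Result: (-1, -3) → (-1, -7)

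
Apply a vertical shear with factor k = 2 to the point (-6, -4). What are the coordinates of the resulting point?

Shear matrix for vertical shear with factor k = 2:
[[1, 0], [2, 1]]
Result: (-6, -4) → (-6, -16)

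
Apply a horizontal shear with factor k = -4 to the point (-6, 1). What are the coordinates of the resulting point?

Shear matrix for horizontal shear with factor k = -4:
[[1, -4], [0, 1]]
Result: (-6, 1) → (-10, 1)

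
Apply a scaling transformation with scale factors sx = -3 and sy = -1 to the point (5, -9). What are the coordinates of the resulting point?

Scaling matrix:
[[-3, 0], [0, -1]]
Result: (5 × -3, -9 × -1) = (-15, 9)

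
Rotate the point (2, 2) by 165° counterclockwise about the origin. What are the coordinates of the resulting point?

Rotation matrix for 165°: [[cos 165°, -sin 165°], [sin 165°, cos 165°]] ≈ [[-0.965926, -0.258819], [0.258819, -0.965926]]
[[-0.965926, -0.258819], [0.258819, -0.965926]] × [2, 2]ᵀ ≈ [-2.4495, -1.4142]ᵀ
Result: (-2.4495, -1.4142)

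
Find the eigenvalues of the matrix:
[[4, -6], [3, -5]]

Characteristic equation: det(A - λI) = 0
λ² - (trace)λ + (det) = 0
trace = 4 + -5 = -1, det = (4)(-5) - (-6)(3) = -2
λ² - (-1)λ + (-2) = 0
λ = (-1 ± √((-1)² - 4·(-2))) / 2 = (-1 ± √9) / 2
Solving: λ = -2, 1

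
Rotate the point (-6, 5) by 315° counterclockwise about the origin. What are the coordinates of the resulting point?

Rotation matrix for 315°: [[cos 315°, -sin 315°], [sin 315°, cos 315°]] ≈ [[0.707107, 0.707107], [-0.707107, 0.707107]]
[[0.707107, 0.707107], [-0.707107, 0.707107]] × [-6, 5]ᵀ ≈ [-0.7071, 7.7782]ᵀ
Result: (-0.7071, 7.7782)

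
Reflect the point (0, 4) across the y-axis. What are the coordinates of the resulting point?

Reflection across y-axis: (0, 4) → (0, 4)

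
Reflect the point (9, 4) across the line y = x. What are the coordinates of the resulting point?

Reflection across line y = x: (9, 4) → (4, 9)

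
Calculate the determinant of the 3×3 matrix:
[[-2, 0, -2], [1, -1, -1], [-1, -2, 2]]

Expansion along first row:
det = -2·det([[-1,-1],[-2,2]]) - 0·det([[1,-1],[-1,2]]) + -2·det([[1,-1],[-1,-2]])
    = -2·(-1·2 - -1·-2) - 0·(1·2 - -1·-1) + -2·(1·-2 - -1·-1)
    = -2·-4 - 0·1 + -2·-3
    = 8 + 0 + 6 = 14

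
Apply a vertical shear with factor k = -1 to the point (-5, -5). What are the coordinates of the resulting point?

Shear matrix for vertical shear with factor k = -1:
[[1, 0], [-1, 1]]
Result: (-5, -5) → (-5, 0)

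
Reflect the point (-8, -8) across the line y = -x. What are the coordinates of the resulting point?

Reflection across line y = -x: (-8, -8) → (8, 8)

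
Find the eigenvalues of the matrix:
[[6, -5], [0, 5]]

Characteristic equation: det(A - λI) = 0
λ² - (trace)λ + (det) = 0
trace = 6 + 5 = 11, det = (6)(5) - (-5)(0) = 30
λ² - (11)λ + (30) = 0
λ = (11 ± √((11)² - 4·(30))) / 2 = (11 ± √1) / 2
Solving: λ = 5, 6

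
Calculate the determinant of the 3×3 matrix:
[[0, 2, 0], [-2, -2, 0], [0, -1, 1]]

Expansion along first row:
det = 0·det([[-2,0],[-1,1]]) - 2·det([[-2,0],[0,1]]) + 0·det([[-2,-2],[0,-1]])
    = 0·(-2·1 - 0·-1) - 2·(-2·1 - 0·0) + 0·(-2·-1 - -2·0)
    = 0·-2 - 2·-2 + 0·2
    = 0 + 4 + 0 = 4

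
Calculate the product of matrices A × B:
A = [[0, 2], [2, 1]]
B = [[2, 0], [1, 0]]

Matrix multiplication:
C[0][0] = 0×2 + 2×1 = 2
C[0][1] = 0×0 + 2×0 = 0
C[1][0] = 2×2 + 1×1 = 5
C[1][1] = 2×0 + 1×0 = 0
Result: [[2, 0], [5, 0]]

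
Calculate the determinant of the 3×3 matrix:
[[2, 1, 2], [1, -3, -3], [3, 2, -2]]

Expansion along first row:
det = 2·det([[-3,-3],[2,-2]]) - 1·det([[1,-3],[3,-2]]) + 2·det([[1,-3],[3,2]])
    = 2·(-3·-2 - -3·2) - 1·(1·-2 - -3·3) + 2·(1·2 - -3·3)
    = 2·12 - 1·7 + 2·11
    = 24 + -7 + 22 = 39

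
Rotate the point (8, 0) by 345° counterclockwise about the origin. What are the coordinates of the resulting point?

Rotation matrix for 345°: [[cos 345°, -sin 345°], [sin 345°, cos 345°]] ≈ [[0.965926, 0.258819], [-0.258819, 0.965926]]
[[0.965926, 0.258819], [-0.258819, 0.965926]] × [8, 0]ᵀ ≈ [7.7274, -2.0706]ᵀ
Result: (7.7274, -2.0706)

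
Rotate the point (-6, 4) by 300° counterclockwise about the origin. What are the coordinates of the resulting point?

Rotation matrix for 300°: [[cos 300°, -sin 300°], [sin 300°, cos 300°]] ≈ [[0.500000, 0.866025], [-0.866025, 0.500000]]
[[0.500000, 0.866025], [-0.866025, 0.500000]] × [-6, 4]ᵀ ≈ [0.4641, 7.1962]ᵀ
Result: (0.4641, 7.1962)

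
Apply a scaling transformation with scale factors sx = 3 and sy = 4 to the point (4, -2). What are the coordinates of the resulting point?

Scaling matrix:
[[3, 0], [0, 4]]
Result: (4 × 3, -2 × 4) = (12, -8)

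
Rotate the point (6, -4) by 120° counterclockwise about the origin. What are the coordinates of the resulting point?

Rotation matrix for 120°: [[cos 120°, -sin 120°], [sin 120°, cos 120°]] ≈ [[-0.500000, -0.866025], [0.866025, -0.500000]]
[[-0.500000, -0.866025], [0.866025, -0.500000]] × [6, -4]ᵀ ≈ [0.4641, 7.1962]ᵀ
Result: (0.4641, 7.1962)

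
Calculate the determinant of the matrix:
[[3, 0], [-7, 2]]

For a 2×2 matrix [[a, b], [c, d]], det = ad - bc
det = (3)(2) - (0)(-7) = 6 - 0 = 6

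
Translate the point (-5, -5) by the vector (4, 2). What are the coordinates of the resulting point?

Translation by (4, 2) (homogeneous matrix [[1, 0, 4], [0, 1, 2], [0, 0, 1]]):
x' = -5 + 4 = -1
y' = -5 + 2 = -3
Result: (-1, -3)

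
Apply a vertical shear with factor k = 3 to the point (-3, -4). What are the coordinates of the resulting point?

Shear matrix for vertical shear with factor k = 3:
[[1, 0], [3, 1]]
Result: (-3, -4) → (-3, -13)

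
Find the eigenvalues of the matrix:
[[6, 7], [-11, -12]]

Characteristic equation: det(A - λI) = 0
λ² - (trace)λ + (det) = 0
trace = 6 + -12 = -6, det = (6)(-12) - (7)(-11) = 5
λ² - (-6)λ + (5) = 0
λ = (-6 ± √((-6)² - 4·(5))) / 2 = (-6 ± √16) / 2
Solving: λ = -5, -1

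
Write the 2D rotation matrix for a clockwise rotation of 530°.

Rotation matrix formula: [[cos θ, -sin θ], [sin θ, cos θ]]
A clockwise rotation by 530° is equivalent to a counterclockwise rotation by -530°.
For θ = -530°:
cos(-530°) = -0.9848
sin(-530°) = -0.1736
Result: [[-0.9848, 0.1736], [-0.1736, -0.9848]]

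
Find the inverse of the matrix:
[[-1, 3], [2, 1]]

For [[a,b],[c,d]], inverse = (1/det)·[[d,-b],[-c,a]]
det = (-1)(1) - (3)(2) = -1 - 6 = -7
Inverse = (1/-7)·[[1, -3], [-2, -1]]
= [[-1/7, 3/7], [2/7, 1/7]]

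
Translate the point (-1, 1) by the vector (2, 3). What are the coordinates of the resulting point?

Translation by (2, 3) (homogeneous matrix [[1, 0, 2], [0, 1, 3], [0, 0, 1]]):
x' = -1 + 2 = 1
y' = 1 + 3 = 4
Result: (1, 4)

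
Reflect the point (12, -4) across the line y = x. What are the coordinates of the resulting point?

Reflection across line y = x: (12, -4) → (-4, 12)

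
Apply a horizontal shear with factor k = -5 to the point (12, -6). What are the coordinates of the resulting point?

Shear matrix for horizontal shear with factor k = -5:
[[1, -5], [0, 1]]
Result: (12, -6) → (42, -6)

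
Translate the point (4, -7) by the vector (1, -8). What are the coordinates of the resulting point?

Translation by (1, -8) (homogeneous matrix [[1, 0, 1], [0, 1, -8], [0, 0, 1]]):
x' = 4 + 1 = 5
y' = -7 + -8 = -15
Result: (5, -15)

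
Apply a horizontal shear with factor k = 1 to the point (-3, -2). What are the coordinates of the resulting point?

Shear matrix for horizontal shear with factor k = 1:
[[1, 1], [0, 1]]
Result: (-3, -2) → (-5, -2)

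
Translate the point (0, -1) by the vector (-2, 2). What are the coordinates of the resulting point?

Translation by (-2, 2) (homogeneous matrix [[1, 0, -2], [0, 1, 2], [0, 0, 1]]):
x' = 0 + -2 = -2
y' = -1 + 2 = 1
Result: (-2, 1)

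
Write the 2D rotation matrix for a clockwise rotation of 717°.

Rotation matrix formula: [[cos θ, -sin θ], [sin θ, cos θ]]
A clockwise rotation by 717° is equivalent to a counterclockwise rotation by -717°.
For θ = -717°:
cos(-717°) = 0.9986
sin(-717°) = 0.0523
Result: [[0.9986, -0.0523], [0.0523, 0.9986]]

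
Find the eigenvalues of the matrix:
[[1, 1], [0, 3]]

Characteristic equation: det(A - λI) = 0
λ² - (trace)λ + (det) = 0
trace = 1 + 3 = 4, det = (1)(3) - (1)(0) = 3
λ² - (4)λ + (3) = 0
λ = (4 ± √((4)² - 4·(3))) / 2 = (4 ± √4) / 2
Solving: λ = 1, 3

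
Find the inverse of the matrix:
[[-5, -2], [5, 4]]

For [[a,b],[c,d]], inverse = (1/det)·[[d,-b],[-c,a]]
det = (-5)(4) - (-2)(5) = -20 - -10 = -10
Inverse = (1/-10)·[[4, 2], [-5, -5]]
= [[-2/5, -1/5], [1/2, 1/2]]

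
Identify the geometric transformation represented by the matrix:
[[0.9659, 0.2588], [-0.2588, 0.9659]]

This matrix represents: rotation by 345° counterclockwise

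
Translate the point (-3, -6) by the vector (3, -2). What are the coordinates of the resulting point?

Translation by (3, -2) (homogeneous matrix [[1, 0, 3], [0, 1, -2], [0, 0, 1]]):
x' = -3 + 3 = 0
y' = -6 + -2 = -8
Result: (0, -8)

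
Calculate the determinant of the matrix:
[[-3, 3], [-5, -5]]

For a 2×2 matrix [[a, b], [c, d]], det = ad - bc
det = (-3)(-5) - (3)(-5) = 15 - -15 = 30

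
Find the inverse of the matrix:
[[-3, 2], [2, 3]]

For [[a,b],[c,d]], inverse = (1/det)·[[d,-b],[-c,a]]
det = (-3)(3) - (2)(2) = -9 - 4 = -13
Inverse = (1/-13)·[[3, -2], [-2, -3]]
= [[-3/13, 2/13], [2/13, 3/13]]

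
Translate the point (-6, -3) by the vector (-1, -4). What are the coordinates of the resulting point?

Translation by (-1, -4) (homogeneous matrix [[1, 0, -1], [0, 1, -4], [0, 0, 1]]):
x' = -6 + -1 = -7
y' = -3 + -4 = -7
Result: (-7, -7)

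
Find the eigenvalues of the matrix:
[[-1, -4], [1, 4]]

Characteristic equation: det(A - λI) = 0
λ² - (trace)λ + (det) = 0
trace = -1 + 4 = 3, det = (-1)(4) - (-4)(1) = 0
λ² - (3)λ + (0) = 0
λ = (3 ± √((3)² - 4·(0))) / 2 = (3 ± √9) / 2
Solving: λ = 0, 3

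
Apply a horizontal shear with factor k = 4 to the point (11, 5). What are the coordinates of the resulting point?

Shear matrix for horizontal shear with factor k = 4:
[[1, 4], [0, 1]]
Result: (11, 5) → (31, 5)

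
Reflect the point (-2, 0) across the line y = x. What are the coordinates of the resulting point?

Reflection across line y = x: (-2, 0) → (0, -2)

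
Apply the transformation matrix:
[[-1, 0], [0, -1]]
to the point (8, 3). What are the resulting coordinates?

Matrix multiplication:
[[-1, 0], [0, -1]] × [8, 3]ᵀ
= [(-1)(8) + (0)(3), (0)(8) + (-1)(3)]ᵀ
= [-8, -3]ᵀ
Result: (-8, -3)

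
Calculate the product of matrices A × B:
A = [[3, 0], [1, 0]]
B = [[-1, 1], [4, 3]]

Matrix multiplication:
C[0][0] = 3×-1 + 0×4 = -3
C[0][1] = 3×1 + 0×3 = 3
C[1][0] = 1×-1 + 0×4 = -1
C[1][1] = 1×1 + 0×3 = 1
Result: [[-3, 3], [-1, 1]]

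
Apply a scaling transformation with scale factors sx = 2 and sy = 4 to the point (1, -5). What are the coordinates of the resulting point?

Scaling matrix:
[[2, 0], [0, 4]]
Result: (1 × 2, -5 × 4) = (2, -20)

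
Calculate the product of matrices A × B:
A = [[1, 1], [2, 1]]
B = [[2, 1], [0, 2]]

Matrix multiplication:
C[0][0] = 1×2 + 1×0 = 2
C[0][1] = 1×1 + 1×2 = 3
C[1][0] = 2×2 + 1×0 = 4
C[1][1] = 2×1 + 1×2 = 4
Result: [[2, 3], [4, 4]]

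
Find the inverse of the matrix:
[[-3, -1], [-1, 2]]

For [[a,b],[c,d]], inverse = (1/det)·[[d,-b],[-c,a]]
det = (-3)(2) - (-1)(-1) = -6 - 1 = -7
Inverse = (1/-7)·[[2, 1], [1, -3]]
= [[-2/7, -1/7], [-1/7, 3/7]]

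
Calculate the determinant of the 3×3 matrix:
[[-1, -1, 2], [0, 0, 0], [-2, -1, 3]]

Expansion along first row:
det = -1·det([[0,0],[-1,3]]) - -1·det([[0,0],[-2,3]]) + 2·det([[0,0],[-2,-1]])
    = -1·(0·3 - 0·-1) - -1·(0·3 - 0·-2) + 2·(0·-1 - 0·-2)
    = -1·0 - -1·0 + 2·0
    = 0 + 0 + 0 = 0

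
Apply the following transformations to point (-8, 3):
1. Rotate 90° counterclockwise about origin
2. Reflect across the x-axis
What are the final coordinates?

Step 1: Rotate 90° → (-3, -8)
Step 2: Reflect across x-axis → (-3, 8)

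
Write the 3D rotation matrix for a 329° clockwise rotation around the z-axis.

Rotation matrix for clockwise 329° around z-axis:
A clockwise rotation by 329° is a counterclockwise rotation by -329°.
cos(-329°) = 0.8572, sin(-329°) = 0.5150
Result: [[0.8572, -0.5150, 0], [0.5150, 0.8572, 0], [0, 0, 1]]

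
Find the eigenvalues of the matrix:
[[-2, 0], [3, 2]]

Characteristic equation: det(A - λI) = 0
λ² - (trace)λ + (det) = 0
trace = -2 + 2 = 0, det = (-2)(2) - (0)(3) = -4
λ² - (0)λ + (-4) = 0
λ = (0 ± √((0)² - 4·(-4))) / 2 = (0 ± √16) / 2
Solving: λ = -2, 2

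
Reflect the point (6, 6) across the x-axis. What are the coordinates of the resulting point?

Reflection across x-axis: (6, 6) → (6, -6)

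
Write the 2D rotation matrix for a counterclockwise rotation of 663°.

Rotation matrix formula: [[cos θ, -sin θ], [sin θ, cos θ]]
For θ = 663°:
cos(663°) = 0.5446
sin(663°) = -0.8387
Result: [[0.5446, 0.8387], [-0.8387, 0.5446]]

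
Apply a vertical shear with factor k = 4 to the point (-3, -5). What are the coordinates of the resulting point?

Shear matrix for vertical shear with factor k = 4:
[[1, 0], [4, 1]]
Result: (-3, -5) → (-3, -17)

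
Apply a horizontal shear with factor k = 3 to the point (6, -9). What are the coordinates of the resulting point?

Shear matrix for horizontal shear with factor k = 3:
[[1, 3], [0, 1]]
Result: (6, -9) → (-21, -9)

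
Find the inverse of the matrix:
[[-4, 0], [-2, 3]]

For [[a,b],[c,d]], inverse = (1/det)·[[d,-b],[-c,a]]
det = (-4)(3) - (0)(-2) = -12 - 0 = -12
Inverse = (1/-12)·[[3, 0], [2, -4]]
= [[-1/4, 0], [-1/6, 1/3]]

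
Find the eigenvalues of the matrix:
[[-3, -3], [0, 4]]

Characteristic equation: det(A - λI) = 0
λ² - (trace)λ + (det) = 0
trace = -3 + 4 = 1, det = (-3)(4) - (-3)(0) = -12
λ² - (1)λ + (-12) = 0
λ = (1 ± √((1)² - 4·(-12))) / 2 = (1 ± √49) / 2
Solving: λ = -3, 4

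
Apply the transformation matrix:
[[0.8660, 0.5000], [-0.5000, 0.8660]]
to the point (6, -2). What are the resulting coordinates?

Matrix multiplication:
[[0.8660, 0.5000], [-0.5000, 0.8660]] × [6, -2]ᵀ
= [(0.8660)(6) + (0.5000)(-2), (-0.5000)(6) + (0.8660)(-2)]ᵀ
= [4.1960, -4.7320]ᵀ
Result: (4.1960, -4.7320)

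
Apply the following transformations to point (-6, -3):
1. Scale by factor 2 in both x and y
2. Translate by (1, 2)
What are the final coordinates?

Step 1: Scale (-6, -3) by 2 → (-12, -6)
Step 2: Translate by (1, 2) → (-11, -4)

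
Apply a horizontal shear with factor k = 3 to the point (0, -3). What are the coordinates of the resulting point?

Shear matrix for horizontal shear with factor k = 3:
[[1, 3], [0, 1]]
Result: (0, -3) → (-9, -3)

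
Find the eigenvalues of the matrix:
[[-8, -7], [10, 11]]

Characteristic equation: det(A - λI) = 0
λ² - (trace)λ + (det) = 0
trace = -8 + 11 = 3, det = (-8)(11) - (-7)(10) = -18
λ² - (3)λ + (-18) = 0
λ = (3 ± √((3)² - 4·(-18))) / 2 = (3 ± √81) / 2
Solving: λ = -3, 6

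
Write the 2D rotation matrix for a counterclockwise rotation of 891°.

Rotation matrix formula: [[cos θ, -sin θ], [sin θ, cos θ]]
For θ = 891°:
cos(891°) = -0.9877
sin(891°) = 0.1564
Result: [[-0.9877, -0.1564], [0.1564, -0.9877]]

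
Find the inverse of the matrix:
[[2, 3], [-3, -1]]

For [[a,b],[c,d]], inverse = (1/det)·[[d,-b],[-c,a]]
det = (2)(-1) - (3)(-3) = -2 - -9 = 7
Inverse = (1/7)·[[-1, -3], [3, 2]]
= [[-1/7, -3/7], [3/7, 2/7]]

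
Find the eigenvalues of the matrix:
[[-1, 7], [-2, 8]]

Characteristic equation: det(A - λI) = 0
λ² - (trace)λ + (det) = 0
trace = -1 + 8 = 7, det = (-1)(8) - (7)(-2) = 6
λ² - (7)λ + (6) = 0
λ = (7 ± √((7)² - 4·(6))) / 2 = (7 ± √25) / 2
Solving: λ = 1, 6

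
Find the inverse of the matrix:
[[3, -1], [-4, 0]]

For [[a,b],[c,d]], inverse = (1/det)·[[d,-b],[-c,a]]
det = (3)(0) - (-1)(-4) = 0 - 4 = -4
Inverse = (1/-4)·[[0, 1], [4, 3]]
= [[0, -1/4], [-1, -3/4]]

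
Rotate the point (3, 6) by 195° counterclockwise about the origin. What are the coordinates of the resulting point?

Rotation matrix for 195°: [[cos 195°, -sin 195°], [sin 195°, cos 195°]] ≈ [[-0.965926, 0.258819], [-0.258819, -0.965926]]
[[-0.965926, 0.258819], [-0.258819, -0.965926]] × [3, 6]ᵀ ≈ [-1.3449, -6.5720]ᵀ
Result: (-1.3449, -6.5720)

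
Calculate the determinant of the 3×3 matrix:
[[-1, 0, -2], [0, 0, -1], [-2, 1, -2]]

Expansion along first row:
det = -1·det([[0,-1],[1,-2]]) - 0·det([[0,-1],[-2,-2]]) + -2·det([[0,0],[-2,1]])
    = -1·(0·-2 - -1·1) - 0·(0·-2 - -1·-2) + -2·(0·1 - 0·-2)
    = -1·1 - 0·-2 + -2·0
    = -1 + 0 + 0 = -1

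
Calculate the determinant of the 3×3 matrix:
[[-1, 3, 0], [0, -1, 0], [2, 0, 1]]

Expansion along first row:
det = -1·det([[-1,0],[0,1]]) - 3·det([[0,0],[2,1]]) + 0·det([[0,-1],[2,0]])
    = -1·(-1·1 - 0·0) - 3·(0·1 - 0·2) + 0·(0·0 - -1·2)
    = -1·-1 - 3·0 + 0·2
    = 1 + 0 + 0 = 1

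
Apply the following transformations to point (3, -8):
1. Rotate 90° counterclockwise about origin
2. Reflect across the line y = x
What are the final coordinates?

Step 1: Rotate 90° → (8, 3)
Step 2: Reflect across line y = x → (3, 8)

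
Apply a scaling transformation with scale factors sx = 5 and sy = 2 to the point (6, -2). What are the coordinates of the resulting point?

Scaling matrix:
[[5, 0], [0, 2]]
Result: (6 × 5, -2 × 2) = (30, -4)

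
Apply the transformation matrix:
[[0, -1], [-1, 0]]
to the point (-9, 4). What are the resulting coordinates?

Matrix multiplication:
[[0, -1], [-1, 0]] × [-9, 4]ᵀ
= [(0)(-9) + (-1)(4), (-1)(-9) + (0)(4)]ᵀ
= [-4, 9]ᵀ
Result: (-4, 9)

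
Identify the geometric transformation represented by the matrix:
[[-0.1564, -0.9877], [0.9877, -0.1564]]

This matrix represents: rotation by 99° counterclockwise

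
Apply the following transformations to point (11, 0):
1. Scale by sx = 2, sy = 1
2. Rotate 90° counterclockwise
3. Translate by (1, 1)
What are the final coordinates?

Step 1: Scale → (22, 0)
Step 2: Rotate 90° → (0, 22)
Step 3: Translate → (1, 23)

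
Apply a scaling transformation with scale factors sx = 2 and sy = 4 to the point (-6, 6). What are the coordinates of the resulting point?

Scaling matrix:
[[2, 0], [0, 4]]
Result: (-6 × 2, 6 × 4) = (-12, 24)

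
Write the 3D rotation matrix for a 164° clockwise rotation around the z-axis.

Rotation matrix for clockwise 164° around z-axis:
A clockwise rotation by 164° is a counterclockwise rotation by -164°.
cos(-164°) = -0.9613, sin(-164°) = -0.2756
Result: [[-0.9613, 0.2756, 0], [-0.2756, -0.9613, 0], [0, 0, 1]]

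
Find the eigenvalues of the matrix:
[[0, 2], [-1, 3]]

Characteristic equation: det(A - λI) = 0
λ² - (trace)λ + (det) = 0
trace = 0 + 3 = 3, det = (0)(3) - (2)(-1) = 2
λ² - (3)λ + (2) = 0
λ = (3 ± √((3)² - 4·(2))) / 2 = (3 ± √1) / 2
Solving: λ = 1, 2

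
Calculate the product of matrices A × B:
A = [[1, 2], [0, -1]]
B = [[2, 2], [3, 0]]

Matrix multiplication:
C[0][0] = 1×2 + 2×3 = 8
C[0][1] = 1×2 + 2×0 = 2
C[1][0] = 0×2 + -1×3 = -3
C[1][1] = 0×2 + -1×0 = 0
Result: [[8, 2], [-3, 0]]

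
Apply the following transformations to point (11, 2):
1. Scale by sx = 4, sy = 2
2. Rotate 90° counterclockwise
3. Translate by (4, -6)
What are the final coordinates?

Step 1: Scale → (44, 4)
Step 2: Rotate 90° → (-4, 44)
Step 3: Translate → (0, 38)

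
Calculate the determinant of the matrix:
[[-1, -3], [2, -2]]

For a 2×2 matrix [[a, b], [c, d]], det = ad - bc
det = (-1)(-2) - (-3)(2) = 2 - -6 = 8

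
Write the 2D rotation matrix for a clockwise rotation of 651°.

Rotation matrix formula: [[cos θ, -sin θ], [sin θ, cos θ]]
A clockwise rotation by 651° is equivalent to a counterclockwise rotation by -651°.
For θ = -651°:
cos(-651°) = 0.3584
sin(-651°) = 0.9336
Result: [[0.3584, -0.9336], [0.9336, 0.3584]]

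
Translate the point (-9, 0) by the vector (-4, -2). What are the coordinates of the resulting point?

Translation by (-4, -2) (homogeneous matrix [[1, 0, -4], [0, 1, -2], [0, 0, 1]]):
x' = -9 + -4 = -13
y' = 0 + -2 = -2
Result: (-13, -2)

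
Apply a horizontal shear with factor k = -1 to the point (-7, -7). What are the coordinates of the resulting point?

Shear matrix for horizontal shear with factor k = -1:
[[1, -1], [0, 1]]
Result: (-7, -7) → (0, -7)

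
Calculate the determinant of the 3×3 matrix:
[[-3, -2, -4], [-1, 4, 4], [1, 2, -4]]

Expansion along first row:
det = -3·det([[4,4],[2,-4]]) - -2·det([[-1,4],[1,-4]]) + -4·det([[-1,4],[1,2]])
    = -3·(4·-4 - 4·2) - -2·(-1·-4 - 4·1) + -4·(-1·2 - 4·1)
    = -3·-24 - -2·0 + -4·-6
    = 72 + 0 + 24 = 96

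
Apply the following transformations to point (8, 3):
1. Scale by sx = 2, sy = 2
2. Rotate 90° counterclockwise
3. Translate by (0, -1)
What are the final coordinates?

Step 1: Scale → (16, 6)
Step 2: Rotate 90° → (-6, 16)
Step 3: Translate → (-6, 15)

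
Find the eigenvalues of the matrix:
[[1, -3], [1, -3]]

Characteristic equation: det(A - λI) = 0
λ² - (trace)λ + (det) = 0
trace = 1 + -3 = -2, det = (1)(-3) - (-3)(1) = 0
λ² - (-2)λ + (0) = 0
λ = (-2 ± √((-2)² - 4·(0))) / 2 = (-2 ± √4) / 2
Solving: λ = -2, 0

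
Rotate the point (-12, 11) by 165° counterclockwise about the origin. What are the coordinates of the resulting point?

Rotation matrix for 165°: [[cos 165°, -sin 165°], [sin 165°, cos 165°]] ≈ [[-0.965926, -0.258819], [0.258819, -0.965926]]
[[-0.965926, -0.258819], [0.258819, -0.965926]] × [-12, 11]ᵀ ≈ [8.7441, -13.7310]ᵀ
Result: (8.7441, -13.7310)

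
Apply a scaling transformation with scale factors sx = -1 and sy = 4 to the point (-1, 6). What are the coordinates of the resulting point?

Scaling matrix:
[[-1, 0], [0, 4]]
Result: (-1 × -1, 6 × 4) = (1, 24)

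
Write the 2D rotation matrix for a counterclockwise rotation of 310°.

Rotation matrix formula: [[cos θ, -sin θ], [sin θ, cos θ]]
For θ = 310°:
cos(310°) = 0.6428
sin(310°) = -0.7660
Result: [[0.6428, 0.7660], [-0.7660, 0.6428]]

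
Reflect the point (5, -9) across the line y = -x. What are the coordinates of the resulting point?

Reflection across line y = -x: (5, -9) → (9, -5)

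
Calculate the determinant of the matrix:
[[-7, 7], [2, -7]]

For a 2×2 matrix [[a, b], [c, d]], det = ad - bc
det = (-7)(-7) - (7)(2) = 49 - 14 = 35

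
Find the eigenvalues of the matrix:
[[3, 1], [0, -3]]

Characteristic equation: det(A - λI) = 0
λ² - (trace)λ + (det) = 0
trace = 3 + -3 = 0, det = (3)(-3) - (1)(0) = -9
λ² - (0)λ + (-9) = 0
λ = (0 ± √((0)² - 4·(-9))) / 2 = (0 ± √36) / 2
Solving: λ = -3, 3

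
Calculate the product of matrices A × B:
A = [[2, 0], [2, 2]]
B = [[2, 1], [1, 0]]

Matrix multiplication:
C[0][0] = 2×2 + 0×1 = 4
C[0][1] = 2×1 + 0×0 = 2
C[1][0] = 2×2 + 2×1 = 6
C[1][1] = 2×1 + 2×0 = 2
Result: [[4, 2], [6, 2]]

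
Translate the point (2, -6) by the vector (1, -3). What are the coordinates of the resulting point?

Translation by (1, -3) (homogeneous matrix [[1, 0, 1], [0, 1, -3], [0, 0, 1]]):
x' = 2 + 1 = 3
y' = -6 + -3 = -9
Result: (3, -9)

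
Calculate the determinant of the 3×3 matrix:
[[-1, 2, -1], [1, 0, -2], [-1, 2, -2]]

Expansion along first row:
det = -1·det([[0,-2],[2,-2]]) - 2·det([[1,-2],[-1,-2]]) + -1·det([[1,0],[-1,2]])
    = -1·(0·-2 - -2·2) - 2·(1·-2 - -2·-1) + -1·(1·2 - 0·-1)
    = -1·4 - 2·-4 + -1·2
    = -4 + 8 + -2 = 2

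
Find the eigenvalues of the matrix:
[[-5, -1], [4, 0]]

Characteristic equation: det(A - λI) = 0
λ² - (trace)λ + (det) = 0
trace = -5 + 0 = -5, det = (-5)(0) - (-1)(4) = 4
λ² - (-5)λ + (4) = 0
λ = (-5 ± √((-5)² - 4·(4))) / 2 = (-5 ± √9) / 2
Solving: λ = -4, -1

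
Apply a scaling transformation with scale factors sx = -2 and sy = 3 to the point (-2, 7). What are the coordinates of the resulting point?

Scaling matrix:
[[-2, 0], [0, 3]]
Result: (-2 × -2, 7 × 3) = (4, 21)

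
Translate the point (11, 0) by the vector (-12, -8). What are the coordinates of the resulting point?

Translation by (-12, -8) (homogeneous matrix [[1, 0, -12], [0, 1, -8], [0, 0, 1]]):
x' = 11 + -12 = -1
y' = 0 + -8 = -8
Result: (-1, -8)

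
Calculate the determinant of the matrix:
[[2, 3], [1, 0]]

For a 2×2 matrix [[a, b], [c, d]], det = ad - bc
det = (2)(0) - (3)(1) = 0 - 3 = -3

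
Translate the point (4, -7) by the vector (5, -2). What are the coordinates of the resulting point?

Translation by (5, -2) (homogeneous matrix [[1, 0, 5], [0, 1, -2], [0, 0, 1]]):
x' = 4 + 5 = 9
y' = -7 + -2 = -9
Result: (9, -9)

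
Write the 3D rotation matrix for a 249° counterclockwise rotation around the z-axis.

Rotation matrix for counterclockwise 249° around z-axis:
cos(249°) = -0.3584, sin(249°) = -0.9336
Result: [[-0.3584, 0.9336, 0], [-0.9336, -0.3584, 0], [0, 0, 1]]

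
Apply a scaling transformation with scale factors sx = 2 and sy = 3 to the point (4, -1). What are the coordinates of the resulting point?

Scaling matrix:
[[2, 0], [0, 3]]
Result: (4 × 2, -1 × 3) = (8, -3)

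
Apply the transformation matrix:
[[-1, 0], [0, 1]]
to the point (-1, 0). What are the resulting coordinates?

Matrix multiplication:
[[-1, 0], [0, 1]] × [-1, 0]ᵀ
= [(-1)(-1) + (0)(0), (0)(-1) + (1)(0)]ᵀ
= [1, 0]ᵀ
Result: (1, 0)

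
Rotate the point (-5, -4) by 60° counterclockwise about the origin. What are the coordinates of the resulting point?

Rotation matrix for 60°: [[cos 60°, -sin 60°], [sin 60°, cos 60°]] ≈ [[0.500000, -0.866025], [0.866025, 0.500000]]
[[0.500000, -0.866025], [0.866025, 0.500000]] × [-5, -4]ᵀ ≈ [0.9641, -6.3301]ᵀ
Result: (0.9641, -6.3301)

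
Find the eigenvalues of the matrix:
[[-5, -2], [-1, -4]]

Characteristic equation: det(A - λI) = 0
λ² - (trace)λ + (det) = 0
trace = -5 + -4 = -9, det = (-5)(-4) - (-2)(-1) = 18
λ² - (-9)λ + (18) = 0
λ = (-9 ± √((-9)² - 4·(18))) / 2 = (-9 ± √9) / 2
Solving: λ = -6, -3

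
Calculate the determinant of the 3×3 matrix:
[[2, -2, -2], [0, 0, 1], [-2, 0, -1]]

Expansion along first row:
det = 2·det([[0,1],[0,-1]]) - -2·det([[0,1],[-2,-1]]) + -2·det([[0,0],[-2,0]])
    = 2·(0·-1 - 1·0) - -2·(0·-1 - 1·-2) + -2·(0·0 - 0·-2)
    = 2·0 - -2·2 + -2·0
    = 0 + 4 + 0 = 4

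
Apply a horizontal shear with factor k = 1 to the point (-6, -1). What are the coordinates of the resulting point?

Shear matrix for horizontal shear with factor k = 1:
[[1, 1], [0, 1]]
Result: (-6, -1) → (-7, -1)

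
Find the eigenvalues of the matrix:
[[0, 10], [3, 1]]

Characteristic equation: det(A - λI) = 0
λ² - (trace)λ + (det) = 0
trace = 0 + 1 = 1, det = (0)(1) - (10)(3) = -30
λ² - (1)λ + (-30) = 0
λ = (1 ± √((1)² - 4·(-30))) / 2 = (1 ± √121) / 2
Solving: λ = -5, 6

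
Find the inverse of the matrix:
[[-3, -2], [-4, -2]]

For [[a,b],[c,d]], inverse = (1/det)·[[d,-b],[-c,a]]
det = (-3)(-2) - (-2)(-4) = 6 - 8 = -2
Inverse = (1/-2)·[[-2, 2], [4, -3]]
= [[1, -1], [-2, 3/2]]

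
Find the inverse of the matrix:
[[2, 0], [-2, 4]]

For [[a,b],[c,d]], inverse = (1/det)·[[d,-b],[-c,a]]
det = (2)(4) - (0)(-2) = 8 - 0 = 8
Inverse = (1/8)·[[4, 0], [2, 2]]
= [[1/2, 0], [1/4, 1/4]]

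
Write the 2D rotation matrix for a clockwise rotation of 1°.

Rotation matrix formula: [[cos θ, -sin θ], [sin θ, cos θ]]
A clockwise rotation by 1° is equivalent to a counterclockwise rotation by -1°.
For θ = -1°:
cos(-1°) = 0.9998
sin(-1°) = -0.0175
Result: [[0.9998, 0.0175], [-0.0175, 0.9998]]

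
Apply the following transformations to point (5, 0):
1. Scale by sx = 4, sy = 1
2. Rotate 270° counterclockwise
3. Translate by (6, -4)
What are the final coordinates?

Step 1: Scale → (20, 0)
Step 2: Rotate 270° → (0, -20)
Step 3: Translate → (6, -24)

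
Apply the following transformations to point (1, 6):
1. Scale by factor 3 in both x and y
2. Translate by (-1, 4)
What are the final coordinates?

Step 1: Scale (1, 6) by 3 → (3, 18)
Step 2: Translate by (-1, 4) → (2, 22)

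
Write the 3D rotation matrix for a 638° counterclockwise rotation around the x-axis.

Rotation matrix for counterclockwise 638° around x-axis:
cos(638°) = 0.1392, sin(638°) = -0.9903
Result: [[1, 0, 0], [0, 0.1392, 0.9903], [0, -0.9903, 0.1392]]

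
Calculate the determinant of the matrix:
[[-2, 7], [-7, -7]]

For a 2×2 matrix [[a, b], [c, d]], det = ad - bc
det = (-2)(-7) - (7)(-7) = 14 - -49 = 63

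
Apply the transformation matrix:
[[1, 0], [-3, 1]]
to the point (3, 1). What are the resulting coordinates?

Matrix multiplication:
[[1, 0], [-3, 1]] × [3, 1]ᵀ
= [(1)(3) + (0)(1), (-3)(3) + (1)(1)]ᵀ
= [3, -8]ᵀ
Result: (3, -8)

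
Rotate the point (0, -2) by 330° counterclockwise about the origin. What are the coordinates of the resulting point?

Rotation matrix for 330°: [[cos 330°, -sin 330°], [sin 330°, cos 330°]] ≈ [[0.866025, 0.500000], [-0.500000, 0.866025]]
[[0.866025, 0.500000], [-0.500000, 0.866025]] × [0, -2]ᵀ ≈ [-1, -1.7321]ᵀ
Result: (-1, -1.7321)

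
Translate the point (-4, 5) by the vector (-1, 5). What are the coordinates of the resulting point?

Translation by (-1, 5) (homogeneous matrix [[1, 0, -1], [0, 1, 5], [0, 0, 1]]):
x' = -4 + -1 = -5
y' = 5 + 5 = 10
Result: (-5, 10)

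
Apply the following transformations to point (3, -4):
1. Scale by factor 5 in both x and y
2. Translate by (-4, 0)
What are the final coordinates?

Step 1: Scale (3, -4) by 5 → (15, -20)
Step 2: Translate by (-4, 0) → (11, -20)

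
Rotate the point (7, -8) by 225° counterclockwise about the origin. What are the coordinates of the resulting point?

Rotation matrix for 225°: [[cos 225°, -sin 225°], [sin 225°, cos 225°]] ≈ [[-0.707107, 0.707107], [-0.707107, -0.707107]]
[[-0.707107, 0.707107], [-0.707107, -0.707107]] × [7, -8]ᵀ ≈ [-10.6066, 0.7071]ᵀ
Result: (-10.6066, 0.7071)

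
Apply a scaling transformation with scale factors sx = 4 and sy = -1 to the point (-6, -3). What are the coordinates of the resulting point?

Scaling matrix:
[[4, 0], [0, -1]]
Result: (-6 × 4, -3 × -1) = (-24, 3)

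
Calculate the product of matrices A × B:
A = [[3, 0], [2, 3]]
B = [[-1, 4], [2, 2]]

Matrix multiplication:
C[0][0] = 3×-1 + 0×2 = -3
C[0][1] = 3×4 + 0×2 = 12
C[1][0] = 2×-1 + 3×2 = 4
C[1][1] = 2×4 + 3×2 = 14
Result: [[-3, 12], [4, 14]]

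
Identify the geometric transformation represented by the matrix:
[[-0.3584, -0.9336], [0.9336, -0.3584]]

This matrix represents: rotation by 111° counterclockwise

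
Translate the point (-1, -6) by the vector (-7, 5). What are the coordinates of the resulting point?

Translation by (-7, 5) (homogeneous matrix [[1, 0, -7], [0, 1, 5], [0, 0, 1]]):
x' = -1 + -7 = -8
y' = -6 + 5 = -1
Result: (-8, -1)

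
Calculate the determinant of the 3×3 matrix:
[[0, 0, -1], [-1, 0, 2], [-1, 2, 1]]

Expansion along first row:
det = 0·det([[0,2],[2,1]]) - 0·det([[-1,2],[-1,1]]) + -1·det([[-1,0],[-1,2]])
    = 0·(0·1 - 2·2) - 0·(-1·1 - 2·-1) + -1·(-1·2 - 0·-1)
    = 0·-4 - 0·1 + -1·-2
    = 0 + 0 + 2 = 2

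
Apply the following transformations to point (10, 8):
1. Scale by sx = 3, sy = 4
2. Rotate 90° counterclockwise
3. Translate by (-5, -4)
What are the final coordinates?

Step 1: Scale → (30, 32)
Step 2: Rotate 90° → (-32, 30)
Step 3: Translate → (-37, 26)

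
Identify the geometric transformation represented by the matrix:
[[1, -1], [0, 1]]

This matrix represents: horizontal shear with factor -1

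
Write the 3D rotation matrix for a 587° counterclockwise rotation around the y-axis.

Rotation matrix for counterclockwise 587° around y-axis:
cos(587°) = -0.6820, sin(587°) = -0.7314
Result: [[-0.6820, 0, -0.7314], [0, 1, 0], [0.7314, 0, -0.6820]]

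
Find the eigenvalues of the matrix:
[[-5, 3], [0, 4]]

Characteristic equation: det(A - λI) = 0
λ² - (trace)λ + (det) = 0
trace = -5 + 4 = -1, det = (-5)(4) - (3)(0) = -20
λ² - (-1)λ + (-20) = 0
λ = (-1 ± √((-1)² - 4·(-20))) / 2 = (-1 ± √81) / 2
Solving: λ = -5, 4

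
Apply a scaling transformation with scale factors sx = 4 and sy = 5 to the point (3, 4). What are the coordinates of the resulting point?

Scaling matrix:
[[4, 0], [0, 5]]
Result: (3 × 4, 4 × 5) = (12, 20)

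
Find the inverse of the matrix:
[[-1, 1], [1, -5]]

For [[a,b],[c,d]], inverse = (1/det)·[[d,-b],[-c,a]]
det = (-1)(-5) - (1)(1) = 5 - 1 = 4
Inverse = (1/4)·[[-5, -1], [-1, -1]]
= [[-5/4, -1/4], [-1/4, -1/4]]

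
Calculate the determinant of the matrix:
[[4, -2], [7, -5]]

For a 2×2 matrix [[a, b], [c, d]], det = ad - bc
det = (4)(-5) - (-2)(7) = -20 - -14 = -6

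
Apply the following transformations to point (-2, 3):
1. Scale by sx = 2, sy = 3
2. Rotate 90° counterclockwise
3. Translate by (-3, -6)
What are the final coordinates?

Step 1: Scale → (-4, 9)
Step 2: Rotate 90° → (-9, -4)
Step 3: Translate → (-12, -10)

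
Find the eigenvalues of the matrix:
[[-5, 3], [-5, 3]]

Characteristic equation: det(A - λI) = 0
λ² - (trace)λ + (det) = 0
trace = -5 + 3 = -2, det = (-5)(3) - (3)(-5) = 0
λ² - (-2)λ + (0) = 0
λ = (-2 ± √((-2)² - 4·(0))) / 2 = (-2 ± √4) / 2
Solving: λ = -2, 0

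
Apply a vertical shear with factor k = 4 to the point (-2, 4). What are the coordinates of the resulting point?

Shear matrix for vertical shear with factor k = 4:
[[1, 0], [4, 1]]
Result: (-2, 4) → (-2, -4)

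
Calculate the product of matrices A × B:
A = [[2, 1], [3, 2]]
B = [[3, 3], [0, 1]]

Matrix multiplication:
C[0][0] = 2×3 + 1×0 = 6
C[0][1] = 2×3 + 1×1 = 7
C[1][0] = 3×3 + 2×0 = 9
C[1][1] = 3×3 + 2×1 = 11
Result: [[6, 7], [9, 11]]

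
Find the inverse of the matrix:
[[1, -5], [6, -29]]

For [[a,b],[c,d]], inverse = (1/det)·[[d,-b],[-c,a]]
det = (1)(-29) - (-5)(6) = -29 - -30 = 1
Inverse = [[-29, 5], [-6, 1]]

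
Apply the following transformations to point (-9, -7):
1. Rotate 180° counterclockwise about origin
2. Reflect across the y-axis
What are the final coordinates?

Step 1: Rotate 180° → (9, 7)
Step 2: Reflect across y-axis → (-9, 7)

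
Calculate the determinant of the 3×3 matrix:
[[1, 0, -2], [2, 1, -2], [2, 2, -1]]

Expansion along first row:
det = 1·det([[1,-2],[2,-1]]) - 0·det([[2,-2],[2,-1]]) + -2·det([[2,1],[2,2]])
    = 1·(1·-1 - -2·2) - 0·(2·-1 - -2·2) + -2·(2·2 - 1·2)
    = 1·3 - 0·2 + -2·2
    = 3 + 0 + -4 = -1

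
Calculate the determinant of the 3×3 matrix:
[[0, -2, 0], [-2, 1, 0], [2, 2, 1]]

Expansion along first row:
det = 0·det([[1,0],[2,1]]) - -2·det([[-2,0],[2,1]]) + 0·det([[-2,1],[2,2]])
    = 0·(1·1 - 0·2) - -2·(-2·1 - 0·2) + 0·(-2·2 - 1·2)
    = 0·1 - -2·-2 + 0·-6
    = 0 + -4 + 0 = -4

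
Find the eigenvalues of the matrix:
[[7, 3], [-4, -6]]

Characteristic equation: det(A - λI) = 0
λ² - (trace)λ + (det) = 0
trace = 7 + -6 = 1, det = (7)(-6) - (3)(-4) = -30
λ² - (1)λ + (-30) = 0
λ = (1 ± √((1)² - 4·(-30))) / 2 = (1 ± √121) / 2
Solving: λ = -5, 6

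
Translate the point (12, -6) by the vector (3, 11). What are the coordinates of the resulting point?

Translation by (3, 11) (homogeneous matrix [[1, 0, 3], [0, 1, 11], [0, 0, 1]]):
x' = 12 + 3 = 15
y' = -6 + 11 = 5
Result: (15, 5)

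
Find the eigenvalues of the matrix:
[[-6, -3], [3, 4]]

Characteristic equation: det(A - λI) = 0
λ² - (trace)λ + (det) = 0
trace = -6 + 4 = -2, det = (-6)(4) - (-3)(3) = -15
λ² - (-2)λ + (-15) = 0
λ = (-2 ± √((-2)² - 4·(-15))) / 2 = (-2 ± √64) / 2
Solving: λ = -5, 3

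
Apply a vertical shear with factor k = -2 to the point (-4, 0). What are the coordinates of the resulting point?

Shear matrix for vertical shear with factor k = -2:
[[1, 0], [-2, 1]]
Result: (-4, 0) → (-4, 8)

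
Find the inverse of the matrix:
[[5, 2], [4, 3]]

For [[a,b],[c,d]], inverse = (1/det)·[[d,-b],[-c,a]]
det = (5)(3) - (2)(4) = 15 - 8 = 7
Inverse = (1/7)·[[3, -2], [-4, 5]]
= [[3/7, -2/7], [-4/7, 5/7]]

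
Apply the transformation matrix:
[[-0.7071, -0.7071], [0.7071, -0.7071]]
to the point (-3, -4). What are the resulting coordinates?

Matrix multiplication:
[[-0.7071, -0.7071], [0.7071, -0.7071]] × [-3, -4]ᵀ
= [(-0.7071)(-3) + (-0.7071)(-4), (0.7071)(-3) + (-0.7071)(-4)]ᵀ
= [4.9497, 0.7071]ᵀ
Result: (4.9497, 0.7071)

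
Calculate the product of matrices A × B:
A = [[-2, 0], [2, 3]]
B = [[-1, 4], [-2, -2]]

Matrix multiplication:
C[0][0] = -2×-1 + 0×-2 = 2
C[0][1] = -2×4 + 0×-2 = -8
C[1][0] = 2×-1 + 3×-2 = -8
C[1][1] = 2×4 + 3×-2 = 2
Result: [[2, -8], [-8, 2]]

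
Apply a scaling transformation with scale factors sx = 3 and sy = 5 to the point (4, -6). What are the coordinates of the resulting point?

Scaling matrix:
[[3, 0], [0, 5]]
Result: (4 × 3, -6 × 5) = (12, -30)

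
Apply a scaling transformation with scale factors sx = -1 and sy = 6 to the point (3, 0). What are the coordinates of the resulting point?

Scaling matrix:
[[-1, 0], [0, 6]]
Result: (3 × -1, 0 × 6) = (-3, 0)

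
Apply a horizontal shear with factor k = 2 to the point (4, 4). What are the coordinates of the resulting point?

Shear matrix for horizontal shear with factor k = 2:
[[1, 2], [0, 1]]
Result: (4, 4) → (12, 4)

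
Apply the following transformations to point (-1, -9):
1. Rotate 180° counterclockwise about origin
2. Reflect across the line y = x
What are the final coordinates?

Step 1: Rotate 180° → (1, 9)
Step 2: Reflect across line y = x → (9, 1)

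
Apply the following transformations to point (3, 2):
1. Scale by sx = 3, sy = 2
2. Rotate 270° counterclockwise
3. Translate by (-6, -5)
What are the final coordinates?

Step 1: Scale → (9, 4)
Step 2: Rotate 270° → (4, -9)
Step 3: Translate → (-2, -14)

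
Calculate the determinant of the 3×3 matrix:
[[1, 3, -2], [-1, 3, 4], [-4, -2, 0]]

Expansion along first row:
det = 1·det([[3,4],[-2,0]]) - 3·det([[-1,4],[-4,0]]) + -2·det([[-1,3],[-4,-2]])
    = 1·(3·0 - 4·-2) - 3·(-1·0 - 4·-4) + -2·(-1·-2 - 3·-4)
    = 1·8 - 3·16 + -2·14
    = 8 + -48 + -28 = -68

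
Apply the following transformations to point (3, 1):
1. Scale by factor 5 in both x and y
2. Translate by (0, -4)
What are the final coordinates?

Step 1: Scale (3, 1) by 5 → (15, 5)
Step 2: Translate by (0, -4) → (15, 1)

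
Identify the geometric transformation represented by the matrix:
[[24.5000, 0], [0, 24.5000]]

This matrix represents: uniform scaling by factor 24.5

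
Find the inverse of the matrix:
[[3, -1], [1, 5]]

For [[a,b],[c,d]], inverse = (1/det)·[[d,-b],[-c,a]]
det = (3)(5) - (-1)(1) = 15 - -1 = 16
Inverse = (1/16)·[[5, 1], [-1, 3]]
= [[5/16, 1/16], [-1/16, 3/16]]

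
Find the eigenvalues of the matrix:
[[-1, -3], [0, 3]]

Characteristic equation: det(A - λI) = 0
λ² - (trace)λ + (det) = 0
trace = -1 + 3 = 2, det = (-1)(3) - (-3)(0) = -3
λ² - (2)λ + (-3) = 0
λ = (2 ± √((2)² - 4·(-3))) / 2 = (2 ± √16) / 2
Solving: λ = -1, 3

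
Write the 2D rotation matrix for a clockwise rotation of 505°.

Rotation matrix formula: [[cos θ, -sin θ], [sin θ, cos θ]]
A clockwise rotation by 505° is equivalent to a counterclockwise rotation by -505°.
For θ = -505°:
cos(-505°) = -0.8192
sin(-505°) = -0.5736
Result: [[-0.8192, 0.5736], [-0.5736, -0.8192]]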